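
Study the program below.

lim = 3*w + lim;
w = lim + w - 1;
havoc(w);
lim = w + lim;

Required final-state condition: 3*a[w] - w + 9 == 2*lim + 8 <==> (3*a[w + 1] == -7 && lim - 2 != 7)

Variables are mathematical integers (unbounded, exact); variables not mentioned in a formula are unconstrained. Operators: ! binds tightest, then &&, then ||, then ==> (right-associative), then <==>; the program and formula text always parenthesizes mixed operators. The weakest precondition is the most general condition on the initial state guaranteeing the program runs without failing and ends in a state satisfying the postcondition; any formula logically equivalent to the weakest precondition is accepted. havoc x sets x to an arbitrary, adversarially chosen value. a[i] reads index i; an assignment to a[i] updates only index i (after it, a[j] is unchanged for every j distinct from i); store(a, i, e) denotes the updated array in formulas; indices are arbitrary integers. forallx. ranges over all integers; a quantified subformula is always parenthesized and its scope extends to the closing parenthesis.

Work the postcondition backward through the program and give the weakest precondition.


Working backward. After the program, the postcondition 3*a[w] - w + 9 == 2*lim + 8 <==> (3*a[w + 1] == -7 && lim - 2 != 7) must hold; in canonical form it is 3*a[w] == 2*lim + w - 1 <==> (3*a[w + 1] == -7 && lim != 9).
Before lim := w + lim: 3*a[w] == 2*lim + 3*w - 1 <==> (3*a[w + 1] == -7 && lim + w != 9)
Before havoc w: forall w_1. (3*a[w_1] == 2*lim + 3*w_1 - 1 <==> (3*a[w_1 + 1] == -7 && lim + w_1 != 9))
Before w := lim + w - 1: forall w_1. (3*a[w_1] == 2*lim + 3*w_1 - 1 <==> (3*a[w_1 + 1] == -7 && lim + w_1 != 9))
Before lim := 3*w + lim: forall w_1. (3*a[w_1] == 2*lim + 6*w + 3*w_1 - 1 <==> (3*a[w_1 + 1] == -7 && lim + 3*w + w_1 != 9))
Answer: WP = forall w_1. (3*a[w_1] == 2*lim + 6*w + 3*w_1 - 1 <==> (3*a[w_1 + 1] == -7 && lim + 3*w + w_1 != 9))


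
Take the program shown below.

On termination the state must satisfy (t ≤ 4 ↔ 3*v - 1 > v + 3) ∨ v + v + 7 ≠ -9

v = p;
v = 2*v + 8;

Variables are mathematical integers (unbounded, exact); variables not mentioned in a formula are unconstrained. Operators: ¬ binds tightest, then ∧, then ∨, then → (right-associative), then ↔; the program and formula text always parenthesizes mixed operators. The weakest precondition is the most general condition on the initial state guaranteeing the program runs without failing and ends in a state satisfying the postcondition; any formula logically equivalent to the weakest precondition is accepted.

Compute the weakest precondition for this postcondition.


Working backward. After the program, the postcondition (t ≤ 4 ↔ 3*v - 1 > v + 3) ∨ v + v + 7 ≠ -9 must hold; in canonical form it is (t ≤ 4 ↔ 2*v > 4) ∨ 2*v ≠ -16.
Before v := 2*v + 8: (t ≤ 4 ↔ 4*v > -12) ∨ 4*v ≠ -32
Before v := p: (t ≤ 4 ↔ 4*p > -12) ∨ 4*p ≠ -32
Answer: WP = (t ≤ 4 ↔ 4*p > -12) ∨ 4*p ≠ -32


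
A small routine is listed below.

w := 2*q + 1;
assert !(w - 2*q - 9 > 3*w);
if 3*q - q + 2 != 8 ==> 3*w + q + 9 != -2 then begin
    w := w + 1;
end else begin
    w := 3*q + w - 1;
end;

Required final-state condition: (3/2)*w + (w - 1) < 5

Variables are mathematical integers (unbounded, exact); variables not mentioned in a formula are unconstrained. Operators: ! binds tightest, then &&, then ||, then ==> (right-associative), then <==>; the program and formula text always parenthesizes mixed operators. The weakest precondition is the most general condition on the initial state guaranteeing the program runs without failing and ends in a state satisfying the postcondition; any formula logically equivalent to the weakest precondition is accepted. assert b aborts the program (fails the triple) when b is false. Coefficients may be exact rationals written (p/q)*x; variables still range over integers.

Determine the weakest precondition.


Working backward. After the program, the postcondition (3/2)*w + (w - 1) < 5 must hold; in canonical form it is (5/2)*w < 6.
Then branch requires (5/2)*w < 7/2; else branch requires (15/2)*q + (5/2)*w < 17/2.
Before the if: ((2*q != 6 ==> q + 3*w != -11) ==> (5/2)*w < 7/2) && ((!(2*q != 6 ==> q + 3*w != -11)) ==> (15/2)*q + (5/2)*w < 17/2)
Before assert !(w - 2*q - 9 > 3*w): (!(2*q + 2*w < -9)) && ((2*q != 6 ==> q + 3*w != -11) ==> (5/2)*w < 7/2) && ((!(2*q != 6 ==> q + 3*w != -11)) ==> (15/2)*q + (5/2)*w < 17/2)
Before w := 2*q + 1: (!(6*q < -11)) && ((2*q != 6 ==> 7*q != -14) ==> 5*q < 1) && ((!(2*q != 6 ==> 7*q != -14)) ==> (25/2)*q < 6)
Answer: WP = (!(6*q < -11)) && ((2*q != 6 ==> 7*q != -14) ==> 5*q < 1) && ((!(2*q != 6 ==> 7*q != -14)) ==> (25/2)*q < 6)


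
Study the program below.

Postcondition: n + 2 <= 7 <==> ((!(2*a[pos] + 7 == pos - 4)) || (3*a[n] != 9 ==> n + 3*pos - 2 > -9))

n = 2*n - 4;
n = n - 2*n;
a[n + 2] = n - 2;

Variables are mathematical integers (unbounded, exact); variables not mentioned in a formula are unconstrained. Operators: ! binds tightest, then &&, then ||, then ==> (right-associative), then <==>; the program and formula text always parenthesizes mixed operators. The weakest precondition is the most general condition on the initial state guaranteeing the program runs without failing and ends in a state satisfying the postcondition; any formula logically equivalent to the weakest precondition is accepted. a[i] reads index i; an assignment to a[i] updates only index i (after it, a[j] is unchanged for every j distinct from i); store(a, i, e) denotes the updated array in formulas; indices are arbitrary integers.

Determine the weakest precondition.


Working backward. After the program, the postcondition n + 2 <= 7 <==> ((!(2*a[pos] + 7 == pos - 4)) || (3*a[n] != 9 ==> n + 3*pos - 2 > -9)) must hold; in canonical form it is n <= 5 <==> ((!(2*a[pos] == pos - 11)) || (3*a[n] != 9 ==> n + 3*pos > -7)).
Before a[n + 2] := n - 2: n <= 5 <==> ((!(2*store(a, n + 2, n - 2)[pos] == pos - 11)) || (3*store(a, n + 2, n - 2)[n] != 9 ==> n + 3*pos > -7))
Before n := n - 2*n: n >= -5 <==> ((!(2*store(a, -n + 2, -n - 2)[pos] == pos - 11)) || (3*store(a, -n + 2, -n - 2)[-n] != 9 ==> 3*pos > n - 7))
Before n := 2*n - 4: 2*n >= -1 <==> ((!(2*store(a, -2*n + 6, -2*n + 2)[pos] == pos - 11)) || (3*store(a, -2*n + 6, -2*n + 2)[-2*n + 4] != 9 ==> 3*pos > 2*n - 11))
Answer: WP = 2*n >= -1 <==> ((!(2*store(a, -2*n + 6, -2*n + 2)[pos] == pos - 11)) || (3*store(a, -2*n + 6, -2*n + 2)[-2*n + 4] != 9 ==> 3*pos > 2*n - 11))


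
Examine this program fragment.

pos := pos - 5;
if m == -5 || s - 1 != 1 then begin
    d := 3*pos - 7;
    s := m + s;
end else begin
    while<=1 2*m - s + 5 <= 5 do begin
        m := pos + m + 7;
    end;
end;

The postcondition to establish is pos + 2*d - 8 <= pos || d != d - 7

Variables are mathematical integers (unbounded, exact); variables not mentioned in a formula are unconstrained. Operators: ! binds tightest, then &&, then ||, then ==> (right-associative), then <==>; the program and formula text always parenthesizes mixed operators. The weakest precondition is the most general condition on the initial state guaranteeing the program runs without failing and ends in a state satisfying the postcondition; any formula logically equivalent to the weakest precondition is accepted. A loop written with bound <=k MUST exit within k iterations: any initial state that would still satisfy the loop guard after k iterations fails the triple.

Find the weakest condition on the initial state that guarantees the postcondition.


Working backward. After the program, the postcondition pos + 2*d - 8 <= pos || d != d - 7 must hold; in canonical form it is true.
Then branch requires true; else branch requires 2*m <= s ==> (!(2*m + 2*pos <= s - 14)).
Before the if: (!(m == -5 || s != 2)) ==> (2*m <= s ==> (!(2*m + 2*pos <= s - 14)))
Before pos := pos - 5: (!(m == -5 || s != 2)) ==> (2*m <= s ==> (!(2*m + 2*pos <= s - 4)))
Answer: WP = (!(m == -5 || s != 2)) ==> (2*m <= s ==> (!(2*m + 2*pos <= s - 4)))


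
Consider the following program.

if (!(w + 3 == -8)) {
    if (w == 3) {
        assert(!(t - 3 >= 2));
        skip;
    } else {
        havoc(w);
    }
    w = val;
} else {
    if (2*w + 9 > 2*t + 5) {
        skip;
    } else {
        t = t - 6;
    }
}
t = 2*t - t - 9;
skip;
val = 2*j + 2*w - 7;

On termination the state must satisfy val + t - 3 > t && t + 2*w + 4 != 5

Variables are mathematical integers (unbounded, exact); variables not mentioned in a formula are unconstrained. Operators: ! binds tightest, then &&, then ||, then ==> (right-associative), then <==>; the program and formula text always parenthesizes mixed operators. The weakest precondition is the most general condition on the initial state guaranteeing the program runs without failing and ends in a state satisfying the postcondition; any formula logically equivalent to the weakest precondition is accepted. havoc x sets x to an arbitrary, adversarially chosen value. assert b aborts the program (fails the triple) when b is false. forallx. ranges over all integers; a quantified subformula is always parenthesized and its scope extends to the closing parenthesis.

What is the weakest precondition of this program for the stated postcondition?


Working backward. After the program, the postcondition val + t - 3 > t && t + 2*w + 4 != 5 must hold; in canonical form it is val > 3 && t + 2*w != 1.
Before val := 2*j + 2*w - 7: 2*j + 2*w > 10 && t + 2*w != 1
Before skip: 2*j + 2*w > 10 && t + 2*w != 1
Before t := 2*t - t - 9: 2*j + 2*w > 10 && t + 2*w != 10
Then branch requires (w == 3 ==> ((!(t >= 5)) && 2*j + 2*val > 10 && t + 2*val != 10)) && ((!(w == 3)) ==> (2*j + 2*val > 10 && t + 2*val != 10)); else branch requires (2*w > 2*t - 4 ==> (2*j + 2*w > 10 && t + 2*w != 10)) && ((!(2*w > 2*t - 4)) ==> (2*j + 2*w > 10 && t + 2*w != 16)).
Before the if: ((!(w == -11)) ==> ((w == 3 ==> ((!(t >= 5)) && 2*j + 2*val > 10 && t + 2*val != 10)) && ((!(w == 3)) ==> (2*j + 2*val > 10 && t + 2*val != 10)))) && (w == -11 ==> ((2*w > 2*t - 4 ==> (2*j + 2*w > 10 && t + 2*w != 10)) && ((!(2*w > 2*t - 4)) ==> (2*j + 2*w > 10 && t + 2*w != 16))))
Answer: WP = ((!(w == -11)) ==> ((w == 3 ==> ((!(t >= 5)) && 2*j + 2*val > 10 && t + 2*val != 10)) && ((!(w == 3)) ==> (2*j + 2*val > 10 && t + 2*val != 10)))) && (w == -11 ==> ((2*w > 2*t - 4 ==> (2*j + 2*w > 10 && t + 2*w != 10)) && ((!(2*w > 2*t - 4)) ==> (2*j + 2*w > 10 && t + 2*w != 16))))


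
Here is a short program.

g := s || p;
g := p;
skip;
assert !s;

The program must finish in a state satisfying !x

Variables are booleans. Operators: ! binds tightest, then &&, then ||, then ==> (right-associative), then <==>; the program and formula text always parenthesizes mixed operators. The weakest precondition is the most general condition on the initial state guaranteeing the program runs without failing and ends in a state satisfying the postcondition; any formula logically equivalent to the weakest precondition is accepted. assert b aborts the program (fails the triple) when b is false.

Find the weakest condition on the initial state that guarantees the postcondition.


Working backward. After the program, !x must hold.
Before assert !s: (!s) && (!x)
Before skip: (!s) && (!x)
Before g := p: (!s) && (!x)
Before g := s || p: (!s) && (!x)
Answer: WP = (!s) && (!x)


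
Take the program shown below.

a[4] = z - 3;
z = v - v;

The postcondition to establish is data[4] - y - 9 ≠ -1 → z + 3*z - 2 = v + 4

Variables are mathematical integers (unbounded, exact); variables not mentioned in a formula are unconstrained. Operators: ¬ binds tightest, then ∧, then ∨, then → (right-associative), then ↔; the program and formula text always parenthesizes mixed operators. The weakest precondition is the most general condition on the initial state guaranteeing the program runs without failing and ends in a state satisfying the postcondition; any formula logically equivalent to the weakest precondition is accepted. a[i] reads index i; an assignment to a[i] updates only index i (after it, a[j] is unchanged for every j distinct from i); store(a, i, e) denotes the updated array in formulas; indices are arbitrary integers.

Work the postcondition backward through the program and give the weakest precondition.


Working backward. After the program, the postcondition data[4] - y - 9 ≠ -1 → z + 3*z - 2 = v + 4 must hold; in canonical form it is data[4] ≠ y + 8 → 4*z = v + 6.
Before z := v - v: data[4] ≠ y + 8 → v = -6
Before a[4] := z - 3: data[4] ≠ y + 8 → v = -6
Answer: WP = data[4] ≠ y + 8 → v = -6


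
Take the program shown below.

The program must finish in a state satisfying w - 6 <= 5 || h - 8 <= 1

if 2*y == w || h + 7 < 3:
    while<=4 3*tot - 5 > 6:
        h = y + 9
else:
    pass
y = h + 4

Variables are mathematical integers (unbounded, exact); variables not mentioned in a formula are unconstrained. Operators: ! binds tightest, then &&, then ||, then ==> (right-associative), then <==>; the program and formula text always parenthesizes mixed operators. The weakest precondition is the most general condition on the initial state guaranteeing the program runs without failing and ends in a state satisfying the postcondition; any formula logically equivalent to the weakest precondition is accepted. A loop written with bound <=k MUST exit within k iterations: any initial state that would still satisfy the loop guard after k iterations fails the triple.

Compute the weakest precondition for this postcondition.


Working backward. After the program, the postcondition w - 6 <= 5 || h - 8 <= 1 must hold; in canonical form it is w <= 11 || h <= 9.
Before y := h + 4: w <= 11 || h <= 9
Then branch requires (3*tot > 11 ==> ((3*tot > 11 ==> ((3*tot > 11 ==> ((3*tot > 11 ==> ((!(3*tot > 11)) && (w <= 11 || y <= 0))) && ((!(3*tot > 11)) ==> (w <= 11 || y <= 0)))) && ((!(3*tot > 11)) ==> (w <= 11 || y <= 0)))) && ((!(3*tot > 11)) ==> (w <= 11 || y <= 0)))) && ((!(3*tot > 11)) ==> (w <= 11 || h <= 9)); else branch requires w <= 11 || h <= 9.
Before the if: ((2*y == w || h < -4) ==> ((3*tot > 11 ==> ((3*tot > 11 ==> ((3*tot > 11 ==> ((3*tot > 11 ==> ((!(3*tot > 11)) && (w <= 11 || y <= 0))) && ((!(3*tot > 11)) ==> (w <= 11 || y <= 0)))) && ((!(3*tot > 11)) ==> (w <= 11 || y <= 0)))) && ((!(3*tot > 11)) ==> (w <= 11 || y <= 0)))) && ((!(3*tot > 11)) ==> (w <= 11 || h <= 9)))) && ((!(2*y == w || h < -4)) ==> (w <= 11 || h <= 9))
Answer: WP = ((2*y == w || h < -4) ==> ((3*tot > 11 ==> ((3*tot > 11 ==> ((3*tot > 11 ==> ((3*tot > 11 ==> ((!(3*tot > 11)) && (w <= 11 || y <= 0))) && ((!(3*tot > 11)) ==> (w <= 11 || y <= 0)))) && ((!(3*tot > 11)) ==> (w <= 11 || y <= 0)))) && ((!(3*tot > 11)) ==> (w <= 11 || y <= 0)))) && ((!(3*tot > 11)) ==> (w <= 11 || h <= 9)))) && ((!(2*y == w || h < -4)) ==> (w <= 11 || h <= 9))


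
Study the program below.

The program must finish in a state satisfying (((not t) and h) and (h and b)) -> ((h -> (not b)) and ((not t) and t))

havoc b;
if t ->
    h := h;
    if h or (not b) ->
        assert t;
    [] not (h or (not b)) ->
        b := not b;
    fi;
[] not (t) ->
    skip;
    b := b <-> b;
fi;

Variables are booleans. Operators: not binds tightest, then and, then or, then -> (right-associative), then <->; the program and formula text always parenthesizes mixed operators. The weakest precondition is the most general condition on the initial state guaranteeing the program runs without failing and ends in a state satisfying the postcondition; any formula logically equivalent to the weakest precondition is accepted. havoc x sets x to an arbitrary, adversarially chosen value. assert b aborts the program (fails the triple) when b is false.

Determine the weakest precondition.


Working backward. After the program, the postcondition (((not t) and h) and (h and b)) -> ((h -> (not b)) and ((not t) and t)) must hold; in canonical form it is not ((not t) and h and b).
Then branch requires ((h or (not b)) -> (t and (not ((not t) and h and b)))) and ((not (h or (not b))) -> (not ((not t) and h and (not b)))); else branch requires not ((not t) and h).
Before the if: (t -> (((h or (not b)) -> (t and (not ((not t) and h and b)))) and ((not (h or (not b))) -> (not ((not t) and h and (not b)))))) and ((not t) -> (not ((not t) and h)))
Before havoc b: (t -> (h -> (t and (not ((not t) and h))))) and ((not t) -> (not ((not t) and h)))
Answer: WP = (t -> (h -> (t and (not ((not t) and h))))) and ((not t) -> (not ((not t) and h)))


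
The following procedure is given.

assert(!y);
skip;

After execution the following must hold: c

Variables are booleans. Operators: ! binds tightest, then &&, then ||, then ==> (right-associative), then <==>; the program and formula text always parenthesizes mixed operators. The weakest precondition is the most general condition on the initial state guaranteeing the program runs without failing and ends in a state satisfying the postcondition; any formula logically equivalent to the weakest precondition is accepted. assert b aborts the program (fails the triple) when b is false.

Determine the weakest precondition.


Working backward. After the program, c must hold.
Before skip: c
Before assert !y: (!y) && c
Answer: WP = (!y) && c


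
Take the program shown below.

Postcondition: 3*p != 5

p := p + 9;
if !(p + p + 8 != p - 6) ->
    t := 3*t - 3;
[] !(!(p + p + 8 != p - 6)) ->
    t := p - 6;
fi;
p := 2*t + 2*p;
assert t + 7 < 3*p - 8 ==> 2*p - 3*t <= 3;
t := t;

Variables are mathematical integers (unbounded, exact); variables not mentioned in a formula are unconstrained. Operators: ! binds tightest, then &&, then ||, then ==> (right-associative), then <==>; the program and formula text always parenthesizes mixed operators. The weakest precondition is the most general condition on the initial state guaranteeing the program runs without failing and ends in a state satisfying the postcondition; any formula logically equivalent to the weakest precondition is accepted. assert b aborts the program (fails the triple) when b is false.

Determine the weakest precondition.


Working backward. After the program, 3*p != 5 must hold.
Before t := t: 3*p != 5
Before assert t + 7 < 3*p - 8 ==> 2*p - 3*t <= 3: (t < 3*p - 15 ==> 2*p <= 3*t + 3) && 3*p != 5
Before p := 2*t + 2*p: (6*p + 5*t > 15 ==> 4*p + t <= 3) && 6*p + 6*t != 5
Then branch requires (6*p + 15*t > 30 ==> 4*p + 3*t <= 6) && 6*p + 18*t != 23; else branch requires (11*p > 45 ==> 5*p <= 9) && 12*p != 41.
Before the if: ((!(p != -14)) ==> ((6*p + 15*t > 30 ==> 4*p + 3*t <= 6) && 6*p + 18*t != 23)) && (p != -14 ==> ((11*p > 45 ==> 5*p <= 9) && 12*p != 41))
Before p := p + 9: ((!(p != -23)) ==> ((6*p + 15*t > -24 ==> 4*p + 3*t <= -30) && 6*p + 18*t != -31)) && (p != -23 ==> ((11*p > -54 ==> 5*p <= -36) && 12*p != -67))
Answer: WP = ((!(p != -23)) ==> ((6*p + 15*t > -24 ==> 4*p + 3*t <= -30) && 6*p + 18*t != -31)) && (p != -23 ==> ((11*p > -54 ==> 5*p <= -36) && 12*p != -67))


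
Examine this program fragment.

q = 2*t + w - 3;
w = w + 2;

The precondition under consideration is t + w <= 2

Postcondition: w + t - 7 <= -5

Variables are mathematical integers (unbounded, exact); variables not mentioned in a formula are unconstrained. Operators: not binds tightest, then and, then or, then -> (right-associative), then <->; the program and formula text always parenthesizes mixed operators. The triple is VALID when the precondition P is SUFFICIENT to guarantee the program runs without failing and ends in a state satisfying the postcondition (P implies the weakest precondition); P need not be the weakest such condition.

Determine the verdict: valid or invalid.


Working backward. After the program, the postcondition w + t - 7 <= -5 must hold; in canonical form it is t + w <= 2.
Before w := w + 2: t + w <= 0
Before q := 2*t + w - 3: t + w <= 0
The weakest precondition is t + w <= 0.
Check whether t + w <= 2 implies it.
Countermodel: at the initial state t = 1, w = 0, the precondition holds but the weakest precondition fails.
Answer: invalid


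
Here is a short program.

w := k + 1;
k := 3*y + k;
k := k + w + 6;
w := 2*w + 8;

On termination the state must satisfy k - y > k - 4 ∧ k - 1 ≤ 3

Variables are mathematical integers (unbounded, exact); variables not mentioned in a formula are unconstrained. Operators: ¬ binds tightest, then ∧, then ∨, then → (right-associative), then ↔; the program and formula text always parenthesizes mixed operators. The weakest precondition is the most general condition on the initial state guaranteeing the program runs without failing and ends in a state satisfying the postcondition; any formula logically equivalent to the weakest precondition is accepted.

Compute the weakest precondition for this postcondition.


Working backward. After the program, the postcondition k - y > k - 4 ∧ k - 1 ≤ 3 must hold; in canonical form it is y < 4 ∧ k ≤ 4.
Before w := 2*w + 8: y < 4 ∧ k ≤ 4
Before k := k + w + 6: y < 4 ∧ k + w ≤ -2
Before k := 3*y + k: y < 4 ∧ k + w + 3*y ≤ -2
Before w := k + 1: y < 4 ∧ 2*k + 3*y ≤ -3
Answer: WP = y < 4 ∧ 2*k + 3*y ≤ -3


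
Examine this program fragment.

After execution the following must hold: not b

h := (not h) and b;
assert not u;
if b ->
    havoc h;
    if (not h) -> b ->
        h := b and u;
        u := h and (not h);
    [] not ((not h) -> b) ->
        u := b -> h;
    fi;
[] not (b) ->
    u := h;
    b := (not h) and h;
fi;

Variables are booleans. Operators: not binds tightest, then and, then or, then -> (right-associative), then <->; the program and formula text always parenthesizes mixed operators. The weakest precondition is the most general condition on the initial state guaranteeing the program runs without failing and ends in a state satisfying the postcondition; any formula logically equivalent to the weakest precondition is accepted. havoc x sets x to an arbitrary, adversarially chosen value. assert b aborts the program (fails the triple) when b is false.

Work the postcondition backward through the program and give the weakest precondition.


Working backward. After the program, not b must hold.
Then branch requires (not b) and (b -> (not b)); else branch requires true.
Before the if: b -> ((not b) and (b -> (not b)))
Before assert not u: (not u) and (b -> ((not b) and (b -> (not b))))
Before h := (not h) and b: (not u) and (b -> ((not b) and (b -> (not b))))
Answer: WP = (not u) and (b -> ((not b) and (b -> (not b))))


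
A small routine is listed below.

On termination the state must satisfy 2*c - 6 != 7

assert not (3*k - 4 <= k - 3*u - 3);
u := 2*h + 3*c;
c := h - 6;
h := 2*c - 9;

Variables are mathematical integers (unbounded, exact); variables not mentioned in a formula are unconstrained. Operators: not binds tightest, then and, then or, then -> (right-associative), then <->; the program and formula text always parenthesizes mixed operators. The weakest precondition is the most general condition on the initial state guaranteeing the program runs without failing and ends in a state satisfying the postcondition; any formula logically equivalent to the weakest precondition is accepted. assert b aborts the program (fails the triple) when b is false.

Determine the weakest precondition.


Working backward. After the program, the postcondition 2*c - 6 != 7 must hold; in canonical form it is 2*c != 13.
Before h := 2*c - 9: 2*c != 13
Before c := h - 6: 2*h != 25
Before u := 2*h + 3*c: 2*h != 25
Before assert not (3*k - 4 <= k - 3*u - 3): (not (2*k + 3*u <= 1)) and 2*h != 25
Answer: WP = (not (2*k + 3*u <= 1)) and 2*h != 25


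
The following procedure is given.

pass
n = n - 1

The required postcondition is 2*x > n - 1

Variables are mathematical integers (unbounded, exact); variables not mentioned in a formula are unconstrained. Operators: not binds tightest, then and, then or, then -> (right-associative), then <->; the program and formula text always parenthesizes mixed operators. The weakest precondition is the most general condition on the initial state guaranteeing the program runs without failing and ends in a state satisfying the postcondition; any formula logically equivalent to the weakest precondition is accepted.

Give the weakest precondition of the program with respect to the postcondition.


Working backward. After the program, 2*x > n - 1 must hold.
Before n := n - 1: 2*x > n - 2
Before skip: 2*x > n - 2
Answer: WP = 2*x > n - 2


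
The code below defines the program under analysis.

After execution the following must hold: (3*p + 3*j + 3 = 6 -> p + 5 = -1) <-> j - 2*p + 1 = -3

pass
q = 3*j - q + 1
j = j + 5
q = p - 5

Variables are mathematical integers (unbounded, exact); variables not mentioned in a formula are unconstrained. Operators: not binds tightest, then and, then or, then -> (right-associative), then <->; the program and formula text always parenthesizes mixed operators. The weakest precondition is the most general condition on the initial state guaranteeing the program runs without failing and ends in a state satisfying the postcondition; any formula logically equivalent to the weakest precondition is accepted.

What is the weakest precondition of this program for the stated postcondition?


Working backward. After the program, the postcondition (3*p + 3*j + 3 = 6 -> p + 5 = -1) <-> j - 2*p + 1 = -3 must hold; in canonical form it is (3*j + 3*p = 3 -> p = -6) <-> j = 2*p - 4.
Before q := p - 5: (3*j + 3*p = 3 -> p = -6) <-> j = 2*p - 4
Before j := j + 5: (3*j + 3*p = -12 -> p = -6) <-> j = 2*p - 9
Before q := 3*j - q + 1: (3*j + 3*p = -12 -> p = -6) <-> j = 2*p - 9
Before skip: (3*j + 3*p = -12 -> p = -6) <-> j = 2*p - 9
Answer: WP = (3*j + 3*p = -12 -> p = -6) <-> j = 2*p - 9


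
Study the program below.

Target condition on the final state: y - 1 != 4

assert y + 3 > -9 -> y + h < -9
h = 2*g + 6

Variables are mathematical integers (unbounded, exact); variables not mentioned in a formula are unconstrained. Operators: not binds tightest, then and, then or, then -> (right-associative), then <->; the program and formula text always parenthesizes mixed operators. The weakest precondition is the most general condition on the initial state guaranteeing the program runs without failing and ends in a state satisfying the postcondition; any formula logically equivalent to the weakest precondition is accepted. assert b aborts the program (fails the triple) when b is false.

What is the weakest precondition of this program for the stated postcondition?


Working backward. After the program, the postcondition y - 1 != 4 must hold; in canonical form it is y != 5.
Before h := 2*g + 6: y != 5
Before assert y + 3 > -9 -> y + h < -9: (y > -12 -> h + y < -9) and y != 5
Answer: WP = (y > -12 -> h + y < -9) and y != 5


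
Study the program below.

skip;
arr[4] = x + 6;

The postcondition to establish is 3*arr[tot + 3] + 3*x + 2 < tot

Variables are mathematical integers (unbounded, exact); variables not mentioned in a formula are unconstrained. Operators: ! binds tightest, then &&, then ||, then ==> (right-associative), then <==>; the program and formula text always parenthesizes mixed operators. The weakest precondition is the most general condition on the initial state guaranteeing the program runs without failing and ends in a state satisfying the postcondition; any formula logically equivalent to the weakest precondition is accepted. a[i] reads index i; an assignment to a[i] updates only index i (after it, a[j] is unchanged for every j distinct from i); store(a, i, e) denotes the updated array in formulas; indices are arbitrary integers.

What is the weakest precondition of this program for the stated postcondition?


Working backward. After the program, the postcondition 3*arr[tot + 3] + 3*x + 2 < tot must hold; in canonical form it is 3*arr[tot + 3] + 3*x < tot - 2.
Before arr[4] := x + 6: 3*store(arr, 4, x + 6)[tot + 3] + 3*x < tot - 2
Before skip: 3*store(arr, 4, x + 6)[tot + 3] + 3*x < tot - 2
Answer: WP = 3*store(arr, 4, x + 6)[tot + 3] + 3*x < tot - 2


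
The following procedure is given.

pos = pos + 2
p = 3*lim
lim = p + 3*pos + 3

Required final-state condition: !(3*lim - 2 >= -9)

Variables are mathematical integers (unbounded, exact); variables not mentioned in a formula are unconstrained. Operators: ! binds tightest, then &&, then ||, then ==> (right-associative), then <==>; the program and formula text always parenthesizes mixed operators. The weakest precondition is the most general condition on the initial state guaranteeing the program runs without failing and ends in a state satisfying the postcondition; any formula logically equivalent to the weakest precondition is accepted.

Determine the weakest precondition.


Working backward. After the program, the postcondition !(3*lim - 2 >= -9) must hold; in canonical form it is !(3*lim >= -7).
Before lim := p + 3*pos + 3: !(3*p + 9*pos >= -16)
Before p := 3*lim: !(9*lim + 9*pos >= -16)
Before pos := pos + 2: !(9*lim + 9*pos >= -34)
Answer: WP = !(9*lim + 9*pos >= -34)


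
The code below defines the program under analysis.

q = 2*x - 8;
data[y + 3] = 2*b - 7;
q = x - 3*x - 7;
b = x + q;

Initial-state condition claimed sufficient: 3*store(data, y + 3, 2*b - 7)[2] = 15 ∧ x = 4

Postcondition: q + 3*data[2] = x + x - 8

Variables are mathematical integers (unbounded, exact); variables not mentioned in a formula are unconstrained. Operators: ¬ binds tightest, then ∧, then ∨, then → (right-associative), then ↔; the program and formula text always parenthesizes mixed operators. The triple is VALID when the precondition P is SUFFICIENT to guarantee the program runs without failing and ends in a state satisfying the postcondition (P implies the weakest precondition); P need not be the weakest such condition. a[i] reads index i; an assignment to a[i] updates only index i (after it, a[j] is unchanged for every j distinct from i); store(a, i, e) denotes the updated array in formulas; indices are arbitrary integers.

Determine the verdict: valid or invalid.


Working backward. After the program, the postcondition q + 3*data[2] = x + x - 8 must hold; in canonical form it is 3*data[2] + q = 2*x - 8.
Before b := x + q: 3*data[2] + q = 2*x - 8
Before q := x - 3*x - 7: 3*data[2] = 4*x - 1
Before data[y + 3] := 2*b - 7: 3*store(data, y + 3, 2*b - 7)[2] = 4*x - 1
Before q := 2*x - 8: 3*store(data, y + 3, 2*b - 7)[2] = 4*x - 1
The weakest precondition is 3*store(data, y + 3, 2*b - 7)[2] = 4*x - 1.
Check whether 3*store(data, y + 3, 2*b - 7)[2] = 15 ∧ x = 4 implies it.
Every state satisfying the precondition satisfies the weakest precondition: the implication holds.
Answer: valid


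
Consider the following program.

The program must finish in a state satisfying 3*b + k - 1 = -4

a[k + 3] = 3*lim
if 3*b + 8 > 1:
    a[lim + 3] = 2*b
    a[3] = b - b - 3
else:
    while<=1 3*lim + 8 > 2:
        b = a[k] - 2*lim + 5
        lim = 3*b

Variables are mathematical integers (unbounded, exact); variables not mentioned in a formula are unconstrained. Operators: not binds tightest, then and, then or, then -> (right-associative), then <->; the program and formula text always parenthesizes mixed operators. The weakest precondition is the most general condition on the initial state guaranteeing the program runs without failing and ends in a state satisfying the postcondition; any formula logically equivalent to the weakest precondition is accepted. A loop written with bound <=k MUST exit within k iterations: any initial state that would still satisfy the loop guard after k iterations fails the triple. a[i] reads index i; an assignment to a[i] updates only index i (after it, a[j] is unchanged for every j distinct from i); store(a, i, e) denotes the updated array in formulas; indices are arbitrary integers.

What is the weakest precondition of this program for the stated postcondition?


Working backward. After the program, the postcondition 3*b + k - 1 = -4 must hold; in canonical form it is 3*b + k = -3.
Then branch requires 3*b + k = -3; else branch requires (3*lim > -6 -> ((not (9*a[k] > 18*lim - 51)) and 3*a[k] + k = 6*lim - 18)) and ((not (3*lim > -6)) -> 3*b + k = -3).
Before the if: (3*b > -7 -> 3*b + k = -3) and ((not (3*b > -7)) -> ((3*lim > -6 -> ((not (9*a[k] > 18*lim - 51)) and 3*a[k] + k = 6*lim - 18)) and ((not (3*lim > -6)) -> 3*b + k = -3)))
Before a[k + 3] := 3*lim: (3*b > -7 -> 3*b + k = -3) and ((not (3*b > -7)) -> ((3*lim > -6 -> ((not (9*store(a, k + 3, 3*lim)[k] > 18*lim - 51)) and 3*store(a, k + 3, 3*lim)[k] + k = 6*lim - 18)) and ((not (3*lim > -6)) -> 3*b + k = -3)))
Answer: WP = (3*b > -7 -> 3*b + k = -3) and ((not (3*b > -7)) -> ((3*lim > -6 -> ((not (9*store(a, k + 3, 3*lim)[k] > 18*lim - 51)) and 3*store(a, k + 3, 3*lim)[k] + k = 6*lim - 18)) and ((not (3*lim > -6)) -> 3*b + k = -3)))


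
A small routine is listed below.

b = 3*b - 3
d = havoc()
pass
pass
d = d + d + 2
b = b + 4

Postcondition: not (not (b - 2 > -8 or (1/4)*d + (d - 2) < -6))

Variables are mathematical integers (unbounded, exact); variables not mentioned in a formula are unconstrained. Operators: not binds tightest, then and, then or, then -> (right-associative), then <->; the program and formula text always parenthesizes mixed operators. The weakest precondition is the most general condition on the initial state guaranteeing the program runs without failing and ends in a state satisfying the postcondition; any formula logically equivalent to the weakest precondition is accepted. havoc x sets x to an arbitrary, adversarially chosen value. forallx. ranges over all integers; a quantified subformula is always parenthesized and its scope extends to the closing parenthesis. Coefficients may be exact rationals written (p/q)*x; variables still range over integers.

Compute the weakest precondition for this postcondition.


Working backward. After the program, the postcondition not (not (b - 2 > -8 or (1/4)*d + (d - 2) < -6)) must hold; in canonical form it is b > -6 or (5/4)*d < -4.
Before b := b + 4: b > -10 or (5/4)*d < -4
Before d := d + d + 2: b > -10 or (5/2)*d < -13/2
Before skip: b > -10 or (5/2)*d < -13/2
Before skip: b > -10 or (5/2)*d < -13/2
Before havoc d: forall d_1. (b > -10 or (5/2)*d_1 < -13/2)
Before b := 3*b - 3: forall d_1. (3*b > -7 or (5/2)*d_1 < -13/2)
Answer: WP = forall d_1. (3*b > -7 or (5/2)*d_1 < -13/2)


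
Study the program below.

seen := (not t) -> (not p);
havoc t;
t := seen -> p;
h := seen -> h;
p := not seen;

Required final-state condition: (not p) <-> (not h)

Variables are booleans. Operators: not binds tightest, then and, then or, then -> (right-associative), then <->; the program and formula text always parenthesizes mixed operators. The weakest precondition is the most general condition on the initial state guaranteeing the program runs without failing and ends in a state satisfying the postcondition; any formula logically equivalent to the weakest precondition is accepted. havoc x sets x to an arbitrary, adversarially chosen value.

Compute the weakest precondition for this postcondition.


Working backward. After the program, (not p) <-> (not h) must hold.
Before p := not seen: seen <-> (not h)
Before h := seen -> h: seen <-> (not (seen -> h))
Before t := seen -> p: seen <-> (not (seen -> h))
Before havoc t: seen <-> (not (seen -> h))
Before seen := (not t) -> (not p): ((not t) -> (not p)) <-> (not (((not t) -> (not p)) -> h))
Answer: WP = ((not t) -> (not p)) <-> (not (((not t) -> (not p)) -> h))


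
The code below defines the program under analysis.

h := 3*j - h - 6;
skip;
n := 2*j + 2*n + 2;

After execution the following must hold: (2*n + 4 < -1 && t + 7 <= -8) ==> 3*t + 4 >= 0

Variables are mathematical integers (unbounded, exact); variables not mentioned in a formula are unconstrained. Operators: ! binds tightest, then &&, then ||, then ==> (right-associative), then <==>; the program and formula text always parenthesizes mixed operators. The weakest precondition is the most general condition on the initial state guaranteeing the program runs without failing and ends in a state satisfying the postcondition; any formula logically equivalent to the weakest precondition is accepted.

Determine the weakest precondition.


Working backward. After the program, the postcondition (2*n + 4 < -1 && t + 7 <= -8) ==> 3*t + 4 >= 0 must hold; in canonical form it is (2*n < -5 && t <= -15) ==> 3*t >= -4.
Before n := 2*j + 2*n + 2: (4*j + 4*n < -9 && t <= -15) ==> 3*t >= -4
Before skip: (4*j + 4*n < -9 && t <= -15) ==> 3*t >= -4
Before h := 3*j - h - 6: (4*j + 4*n < -9 && t <= -15) ==> 3*t >= -4
Answer: WP = (4*j + 4*n < -9 && t <= -15) ==> 3*t >= -4


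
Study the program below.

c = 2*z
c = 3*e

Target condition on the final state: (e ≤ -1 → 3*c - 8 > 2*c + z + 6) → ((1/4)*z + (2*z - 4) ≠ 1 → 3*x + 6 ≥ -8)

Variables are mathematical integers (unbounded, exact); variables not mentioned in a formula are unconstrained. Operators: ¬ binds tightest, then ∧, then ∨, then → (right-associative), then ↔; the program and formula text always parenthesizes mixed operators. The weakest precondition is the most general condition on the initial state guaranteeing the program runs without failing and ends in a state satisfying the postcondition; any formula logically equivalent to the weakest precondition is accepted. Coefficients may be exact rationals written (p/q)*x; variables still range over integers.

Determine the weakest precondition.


Working backward. After the program, the postcondition (e ≤ -1 → 3*c - 8 > 2*c + z + 6) → ((1/4)*z + (2*z - 4) ≠ 1 → 3*x + 6 ≥ -8) must hold; in canonical form it is (e ≤ -1 → c > z + 14) → ((9/4)*z ≠ 5 → 3*x ≥ -14).
Before c := 3*e: (e ≤ -1 → 3*e > z + 14) → ((9/4)*z ≠ 5 → 3*x ≥ -14)
Before c := 2*z: (e ≤ -1 → 3*e > z + 14) → ((9/4)*z ≠ 5 → 3*x ≥ -14)
Answer: WP = (e ≤ -1 → 3*e > z + 14) → ((9/4)*z ≠ 5 → 3*x ≥ -14)


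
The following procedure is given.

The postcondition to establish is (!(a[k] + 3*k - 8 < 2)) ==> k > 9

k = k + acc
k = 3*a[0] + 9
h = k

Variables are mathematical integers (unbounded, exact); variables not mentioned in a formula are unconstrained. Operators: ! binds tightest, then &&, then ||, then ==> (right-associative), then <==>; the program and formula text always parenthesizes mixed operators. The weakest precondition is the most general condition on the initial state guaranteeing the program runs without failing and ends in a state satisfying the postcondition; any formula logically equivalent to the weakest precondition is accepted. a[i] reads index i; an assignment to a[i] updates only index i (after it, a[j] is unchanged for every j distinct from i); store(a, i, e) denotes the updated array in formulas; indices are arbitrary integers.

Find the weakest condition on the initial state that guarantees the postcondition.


Working backward. After the program, the postcondition (!(a[k] + 3*k - 8 < 2)) ==> k > 9 must hold; in canonical form it is (!(a[k] + 3*k < 10)) ==> k > 9.
Before h := k: (!(a[k] + 3*k < 10)) ==> k > 9
Before k := 3*a[0] + 9: (!(a[3*a[0] + 9] + 9*a[0] < -17)) ==> 3*a[0] > 0
Before k := k + acc: (!(a[3*a[0] + 9] + 9*a[0] < -17)) ==> 3*a[0] > 0
Answer: WP = (!(a[3*a[0] + 9] + 9*a[0] < -17)) ==> 3*a[0] > 0


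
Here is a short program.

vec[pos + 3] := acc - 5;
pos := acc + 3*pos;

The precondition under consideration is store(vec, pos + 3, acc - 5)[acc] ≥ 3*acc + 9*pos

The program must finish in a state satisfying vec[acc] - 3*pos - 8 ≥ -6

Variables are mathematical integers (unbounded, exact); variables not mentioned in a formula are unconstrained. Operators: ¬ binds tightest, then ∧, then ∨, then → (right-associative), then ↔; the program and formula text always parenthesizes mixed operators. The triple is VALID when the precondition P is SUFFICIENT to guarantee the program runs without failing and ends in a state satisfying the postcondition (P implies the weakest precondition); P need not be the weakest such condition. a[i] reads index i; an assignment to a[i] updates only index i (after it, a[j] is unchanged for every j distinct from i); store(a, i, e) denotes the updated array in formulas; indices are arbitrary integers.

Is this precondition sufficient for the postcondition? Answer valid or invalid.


Working backward. After the program, the postcondition vec[acc] - 3*pos - 8 ≥ -6 must hold; in canonical form it is vec[acc] ≥ 3*pos + 2.
Before pos := acc + 3*pos: vec[acc] ≥ 3*acc + 9*pos + 2
Before vec[pos + 3] := acc - 5: store(vec, pos + 3, acc - 5)[acc] ≥ 3*acc + 9*pos + 2
The weakest precondition is store(vec, pos + 3, acc - 5)[acc] ≥ 3*acc + 9*pos + 2.
Check whether store(vec, pos + 3, acc - 5)[acc] ≥ 3*acc + 9*pos implies it.
Countermodel: at the initial state acc = 0, pos = 0, vec = {[0] = 1, [3] = 2, elsewhere 2}, the precondition holds but the weakest precondition fails.
Answer: invalid
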